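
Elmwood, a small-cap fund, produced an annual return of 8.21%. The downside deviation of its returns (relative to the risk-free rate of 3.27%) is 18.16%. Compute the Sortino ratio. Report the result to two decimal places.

Sortino = (Rp − Rf) / σd = (8.21% − 3.27%) / 18.16% = 4.94% / 18.16% = 0.2720

0.27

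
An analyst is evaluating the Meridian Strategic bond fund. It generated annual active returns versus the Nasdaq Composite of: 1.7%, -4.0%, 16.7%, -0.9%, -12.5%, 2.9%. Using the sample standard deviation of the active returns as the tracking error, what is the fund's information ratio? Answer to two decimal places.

Mean return μ = 3.90 / 6 = 0.6500%
Sample std dev = √[460.7150 / 5] = 9.5991%
IR = μ / tracking error = 0.6500 / 9.5991 = 0.0677

0.07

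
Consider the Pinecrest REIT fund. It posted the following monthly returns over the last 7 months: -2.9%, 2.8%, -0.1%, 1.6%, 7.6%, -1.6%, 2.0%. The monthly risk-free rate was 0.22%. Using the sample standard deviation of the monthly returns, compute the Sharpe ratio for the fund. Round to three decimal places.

Mean return r̄ = 9.40 / 7 = 1.3429%
Sample std dev = √[70.5171 / 6] = 3.4282%
Sharpe = (r̄ − rf) / σ = (1.3429 − 0.22) / 3.4282 = 1.1229 / 3.4282 = 0.3275

0.328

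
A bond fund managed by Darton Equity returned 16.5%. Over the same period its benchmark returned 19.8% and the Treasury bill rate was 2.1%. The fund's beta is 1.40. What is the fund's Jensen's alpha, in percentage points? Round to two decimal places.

CAPM expected return = Rf + β(Rm − Rf) = 2.1% + 1.40 × (19.8% − 2.1%) = 2.1 + 1.40 × 17.70 = 26.8800%
Jensen's α = Rp − E[R] = 16.5% − 26.8800% = -10.3800

-10.38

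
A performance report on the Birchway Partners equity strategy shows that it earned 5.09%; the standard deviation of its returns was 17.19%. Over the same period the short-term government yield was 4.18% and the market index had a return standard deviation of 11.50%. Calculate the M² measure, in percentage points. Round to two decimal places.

4.79

Sharpe = (Rp − Rf) / σp = (5.09% − 4.18%) / 17.19% = 0.0529
M² = Rf + Sharpe × σm = 4.18% + 0.0529 × 11.50% = 4.7884%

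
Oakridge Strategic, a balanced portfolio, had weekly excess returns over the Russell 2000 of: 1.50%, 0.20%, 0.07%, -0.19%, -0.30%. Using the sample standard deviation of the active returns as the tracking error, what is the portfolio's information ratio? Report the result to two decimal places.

0.35

r̄ = (1.5 + 0.2 + 0.07 − 0.19 − 0.3) / 5 = 0.2560%
Σ(r − r̄)² = (1.5 − 0.2560)² + (0.2 − 0.2560)² + (0.07 − 0.2560)² + … = 2.0933
sample σ = √(2.0933 / 4) = √0.5233 = 0.7234%
IR = r̄ / tracking error = 0.2560 / 0.7234 = 0.3539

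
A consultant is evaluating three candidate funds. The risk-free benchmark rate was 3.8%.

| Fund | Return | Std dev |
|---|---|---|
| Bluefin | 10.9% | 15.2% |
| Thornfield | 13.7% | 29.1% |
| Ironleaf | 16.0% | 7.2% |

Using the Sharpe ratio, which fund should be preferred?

Bluefin: Sharpe ratio = (10.9% − 3.8%) / 15.2% = 0.467
Thornfield: Sharpe ratio = (13.7% − 3.8%) / 29.1% = 0.340
Ironleaf: Sharpe ratio = (16.0% − 3.8%) / 7.2% = 1.694
Highest: Ironleaf (1.694).

Ironleaf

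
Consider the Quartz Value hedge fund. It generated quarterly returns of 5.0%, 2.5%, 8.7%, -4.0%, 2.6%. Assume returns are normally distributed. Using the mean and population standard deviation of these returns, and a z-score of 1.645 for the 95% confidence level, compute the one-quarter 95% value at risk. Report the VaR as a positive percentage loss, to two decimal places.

3.86

r̄ = (5 + 2.5 + 8.7 − 4 + 2.6) / 5 = 2.9600%
Population std dev = √[85.8920 / 5] = 4.1447%
VaR = −(r̄ − z·σ) = −(2.9600 − 1.645 × 4.1447) = −(-3.8580) = 3.8580%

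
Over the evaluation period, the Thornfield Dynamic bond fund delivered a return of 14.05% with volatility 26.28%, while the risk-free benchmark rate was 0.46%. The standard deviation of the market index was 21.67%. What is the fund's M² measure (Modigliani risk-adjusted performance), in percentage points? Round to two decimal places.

11.67

Sharpe = (Rp − Rf) / σp = (14.05% − 0.46%) / 26.28% = 0.5171
M² = Rf + Sharpe × σm = 0.46% + 0.5171 × 21.67% = 11.6656%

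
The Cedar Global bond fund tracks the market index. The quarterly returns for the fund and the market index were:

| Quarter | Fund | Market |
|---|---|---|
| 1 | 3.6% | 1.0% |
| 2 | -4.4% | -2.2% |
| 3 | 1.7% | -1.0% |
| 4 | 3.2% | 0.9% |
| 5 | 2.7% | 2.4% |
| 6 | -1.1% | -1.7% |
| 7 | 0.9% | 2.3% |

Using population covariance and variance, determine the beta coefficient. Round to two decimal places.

r̄p = 0.9429%,  r̄m = 0.2429%
Cov = Σ(rp − r̄p)(rm − r̄m) / 7 = 3.3253
Var(rm) = Σ(rm − r̄m)² / 7 = 3.0253
β = Cov / Var = 3.3253 / 3.0253 = 1.0992

1.10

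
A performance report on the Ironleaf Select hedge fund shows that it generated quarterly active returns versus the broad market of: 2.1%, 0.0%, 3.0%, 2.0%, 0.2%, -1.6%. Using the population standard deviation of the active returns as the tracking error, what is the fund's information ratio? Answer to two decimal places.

0.61

μ = (2.1 + 0 + 3 + 2 + 0.2 − 1.6) / 6 = 5.70 / 6 = 0.9500%
Population std dev = √[14.5950 / 6] = 1.5596%
IR = μ / tracking error = 0.9500 / 1.5596 = 0.6091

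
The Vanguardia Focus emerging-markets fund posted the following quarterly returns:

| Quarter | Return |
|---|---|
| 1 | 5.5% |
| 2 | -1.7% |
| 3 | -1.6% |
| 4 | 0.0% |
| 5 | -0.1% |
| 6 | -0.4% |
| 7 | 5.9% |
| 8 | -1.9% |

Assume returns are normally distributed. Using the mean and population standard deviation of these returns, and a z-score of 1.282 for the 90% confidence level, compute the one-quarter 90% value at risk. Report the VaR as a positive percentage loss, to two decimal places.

Mean return r̄ = 5.70 / 8 = 0.7125%
Σ(r − r̄)² = (5.5 − 0.7125)² + (-1.7 − 0.7125)² + (-1.6 − 0.7125)² + … = 70.2288
σ = √[70.2288 / 8] = 2.9629%
VaR = −(r̄ − z·σ) = −(0.7125 − 1.282 × 2.9629) = −(-3.0859) = 3.0859%

3.09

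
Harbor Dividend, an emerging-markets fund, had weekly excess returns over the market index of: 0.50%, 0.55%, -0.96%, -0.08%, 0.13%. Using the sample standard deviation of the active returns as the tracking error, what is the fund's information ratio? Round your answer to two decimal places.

0.05

Mean return μ = 0.140 / 5 = 0.0280%
Σ(r − μ)² = (0.5 − 0.0280)² + (0.55 − 0.0280)² + (-0.96 − 0.0280)² + … = 1.4935
sample σ = √(1.4935 / 4) = √0.3734 = 0.6111%
IR = μ / tracking error = 0.0280 / 0.6111 = 0.0458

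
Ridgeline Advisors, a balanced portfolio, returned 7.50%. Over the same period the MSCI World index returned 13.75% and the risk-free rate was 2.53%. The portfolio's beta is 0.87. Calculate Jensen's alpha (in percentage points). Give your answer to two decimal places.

CAPM expected return = Rf + β(Rm − Rf) = 2.53% + 0.87 × (13.75% − 2.53%) = 2.53 + 0.87 × 11.22 = 12.2914%
Jensen's α = Rp − E[R] = 7.50% − 12.2914% = -4.7914

-4.79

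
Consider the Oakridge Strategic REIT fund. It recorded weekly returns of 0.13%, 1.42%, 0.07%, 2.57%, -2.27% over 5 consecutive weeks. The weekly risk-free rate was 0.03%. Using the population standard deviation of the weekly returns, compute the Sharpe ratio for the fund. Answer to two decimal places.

0.22

Mean return r̄ = 1.920 / 5 = 0.3840%
Population std dev = √[13.0587 / 5] = 1.6161%
Sharpe = (r̄ − rf) / σ = (0.3840 − 0.03) / 1.6161 = 0.3540 / 1.6161 = 0.2190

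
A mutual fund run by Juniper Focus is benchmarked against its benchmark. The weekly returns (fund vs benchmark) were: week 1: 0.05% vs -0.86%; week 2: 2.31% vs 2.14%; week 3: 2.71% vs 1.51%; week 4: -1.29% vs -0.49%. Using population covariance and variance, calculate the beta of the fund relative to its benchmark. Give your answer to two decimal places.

r̄p = 0.9450%,  r̄m = 0.5750%
Cov = Σ(rp − r̄p)(rm − r̄m) / 4 = 1.8628
Var(rm) = Σ(rm − r̄m)² / 4 = 1.6292
β = Cov / Var = 1.8628 / 1.6292 = 1.1434

1.14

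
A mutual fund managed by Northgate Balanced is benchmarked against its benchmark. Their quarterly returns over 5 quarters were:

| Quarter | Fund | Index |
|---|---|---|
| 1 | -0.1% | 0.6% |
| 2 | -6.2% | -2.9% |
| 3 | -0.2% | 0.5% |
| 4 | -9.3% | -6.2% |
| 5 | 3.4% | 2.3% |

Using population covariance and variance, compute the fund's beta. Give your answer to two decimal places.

r̄p = -2.4800%,  r̄m = -1.1400%
Cov = Σ(rp − r̄p)(rm − r̄m) / 5 = 13.8328
Var(rm) = Σ(rm − r̄m)² / 5 = 9.2504
β = Cov / Var = 13.8328 / 9.2504 = 1.4954

1.50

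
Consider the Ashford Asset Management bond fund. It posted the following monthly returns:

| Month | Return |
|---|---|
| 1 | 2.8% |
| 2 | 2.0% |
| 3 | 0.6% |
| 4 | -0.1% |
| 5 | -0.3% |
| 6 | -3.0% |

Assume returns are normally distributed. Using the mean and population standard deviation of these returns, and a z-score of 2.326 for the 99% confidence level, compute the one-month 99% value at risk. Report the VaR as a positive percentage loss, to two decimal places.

r̄ = (2.8 + 2 + 0.6 − 0.1 − 0.3 − 3) / 6 = 2.00 / 6 = 0.3333%
Σ(r − r̄)² = (2.8 − 0.3333)² + (2 − 0.3333)² + … = 20.6333
population σ = √(20.6333 / 6) = √3.4389 = 1.8544%
VaR = −(r̄ − z·σ) = −(0.3333 − 2.326 × 1.8544) = −(-3.9800) = 3.9800%

3.98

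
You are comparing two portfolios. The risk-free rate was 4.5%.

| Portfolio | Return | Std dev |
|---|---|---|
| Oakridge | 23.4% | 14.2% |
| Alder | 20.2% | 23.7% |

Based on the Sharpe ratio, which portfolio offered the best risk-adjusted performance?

Oakridge

Oakridge: Sharpe ratio = (23.4% − 4.5%) / 14.2% = 1.331
Alder: Sharpe ratio = (20.2% − 4.5%) / 23.7% = 0.662
Highest: Oakridge (1.331).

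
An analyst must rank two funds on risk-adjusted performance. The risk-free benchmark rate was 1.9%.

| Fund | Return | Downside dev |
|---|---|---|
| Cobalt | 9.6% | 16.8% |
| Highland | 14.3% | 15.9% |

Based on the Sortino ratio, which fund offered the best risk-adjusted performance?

Cobalt: Sortino ratio = (9.6% − 1.9%) / 16.8% = 0.458
Highland: Sortino ratio = (14.3% − 1.9%) / 15.9% = 0.780
Highest: Highland (0.780).

Highland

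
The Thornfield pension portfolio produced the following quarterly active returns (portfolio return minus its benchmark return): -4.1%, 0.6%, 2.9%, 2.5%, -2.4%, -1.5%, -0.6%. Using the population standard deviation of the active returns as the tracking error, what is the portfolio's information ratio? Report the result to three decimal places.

-0.157

μ = (-4.1 + 0.6 + 2.9 + 2.5 − 2.4 − 1.5 − 0.6) / 7 = -2.60 / 7 = -0.3714%
Population σ = √[Σ(r − μ)² / 7] = √[39.2343 / 7] = √5.6049 = 2.3675%
IR = μ / tracking error = -0.3714 / 2.3675 = -0.1569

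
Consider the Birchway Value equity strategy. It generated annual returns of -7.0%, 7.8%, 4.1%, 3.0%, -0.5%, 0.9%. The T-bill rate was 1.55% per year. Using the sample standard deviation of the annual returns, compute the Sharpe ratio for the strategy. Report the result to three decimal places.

r̄ = (-7 + 7.8 + 4.1 + 3 − 0.5 + 0.9) / 6 = 1.3833%
Σ(r − r̄)² = (-7 − 1.3833)² + (7.8 − 1.3833)² + … = 125.2283
sample σ = √(125.2283 / 5) = √25.0457 = 5.0046%
Sharpe = (r̄ − rf) / σ = (1.3833 − 1.55) / 5.0046 = -0.1667 / 5.0046 = -0.0333

-0.033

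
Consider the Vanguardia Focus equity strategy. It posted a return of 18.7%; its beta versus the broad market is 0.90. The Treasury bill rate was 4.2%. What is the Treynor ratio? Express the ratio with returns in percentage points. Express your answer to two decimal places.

Treynor = (Rp − Rf) / β = (18.7% − 4.2%) / 0.90 = 14.50 / 0.90 = 16.1111

16.11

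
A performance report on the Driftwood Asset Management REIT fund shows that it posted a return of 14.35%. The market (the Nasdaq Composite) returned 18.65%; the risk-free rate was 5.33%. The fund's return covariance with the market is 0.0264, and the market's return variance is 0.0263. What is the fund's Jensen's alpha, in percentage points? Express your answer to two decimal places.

-4.35

β = Cov / Var = 0.0264 / 0.0263 = 1.0038
E[R] = Rf + β(Rm − Rf) = 5.33% + 1.0038 × (18.65% − 5.33%) = 18.7006%
α = Rp − E[R] = 14.35% − 18.7006% = -4.3506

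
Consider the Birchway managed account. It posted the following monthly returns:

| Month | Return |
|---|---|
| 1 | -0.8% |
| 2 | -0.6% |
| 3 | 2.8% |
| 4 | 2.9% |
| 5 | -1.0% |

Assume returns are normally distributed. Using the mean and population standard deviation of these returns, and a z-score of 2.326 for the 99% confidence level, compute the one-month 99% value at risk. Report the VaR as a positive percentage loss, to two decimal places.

Mean return μ = 3.30 / 5 = 0.6600%
Population σ = √[Σ(r − μ)² / 5] = √[16.0720 / 5] = √3.2144 = 1.7929%
VaR = −(μ − z·σ) = −(0.6600 − 2.326 × 1.7929) = −(-3.5103) = 3.5103%

3.51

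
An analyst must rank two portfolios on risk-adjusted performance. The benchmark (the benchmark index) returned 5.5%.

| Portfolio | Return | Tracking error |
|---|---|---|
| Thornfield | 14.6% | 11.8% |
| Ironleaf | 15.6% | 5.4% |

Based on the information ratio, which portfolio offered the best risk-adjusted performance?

Ironleaf

Thornfield: IR = (14.6% − 5.5%) / 11.8% = 0.771
Ironleaf: IR = (15.6% − 5.5%) / 5.4% = 1.870
Highest: Ironleaf (1.870).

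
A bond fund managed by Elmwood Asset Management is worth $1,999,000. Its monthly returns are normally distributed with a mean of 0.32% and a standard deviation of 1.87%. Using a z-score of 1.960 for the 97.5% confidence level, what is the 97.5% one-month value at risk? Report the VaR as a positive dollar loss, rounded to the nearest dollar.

Return at the 97.5% tail: μ − z·σ = 0.32% − 1.960 × 1.87% = 0.32 − 3.6652 = -3.3452%
VaR = −(-3.3452%) × $1,999,000 = 3.3452% × $1,999,000 = $66,871

$66,871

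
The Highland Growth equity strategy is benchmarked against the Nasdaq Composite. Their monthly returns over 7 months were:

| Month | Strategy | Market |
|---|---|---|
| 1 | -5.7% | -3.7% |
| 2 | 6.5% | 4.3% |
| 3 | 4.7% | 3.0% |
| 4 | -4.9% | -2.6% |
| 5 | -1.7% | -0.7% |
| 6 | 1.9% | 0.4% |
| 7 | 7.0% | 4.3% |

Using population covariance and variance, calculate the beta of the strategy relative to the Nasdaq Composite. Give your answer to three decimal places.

1.612

r̄p = 1.1143%,  r̄m = 0.7143%
Cov = Σ(rp − r̄p)(rm − r̄m) / 7 = 14.6227
Var(rm) = Σ(rm − r̄m)² / 7 = 9.0727
β = Cov / Var = 14.6227 / 9.0727 = 1.6117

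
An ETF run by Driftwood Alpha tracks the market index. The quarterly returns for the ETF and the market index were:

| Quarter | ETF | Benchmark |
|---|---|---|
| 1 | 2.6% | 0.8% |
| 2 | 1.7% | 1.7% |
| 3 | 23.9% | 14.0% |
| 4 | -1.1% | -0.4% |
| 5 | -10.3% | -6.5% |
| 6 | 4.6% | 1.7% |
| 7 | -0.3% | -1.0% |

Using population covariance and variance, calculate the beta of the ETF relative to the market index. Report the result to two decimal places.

1.66

r̄p = 3.0143%,  r̄m = 1.4714%
Cov = Σ(rp − r̄p)(rm − r̄m) / 7 = 54.8618
Var(rm) = Σ(rm − r̄m)² / 7 = 32.9535
β = Cov / Var = 54.8618 / 32.9535 = 1.6648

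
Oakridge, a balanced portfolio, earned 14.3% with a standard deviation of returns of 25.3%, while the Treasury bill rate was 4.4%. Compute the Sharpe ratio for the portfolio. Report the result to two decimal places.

Sharpe = (Rp − Rf) / σp = (14.3% − 4.4%) / 25.3% = 9.90% / 25.3% = 0.3913

0.39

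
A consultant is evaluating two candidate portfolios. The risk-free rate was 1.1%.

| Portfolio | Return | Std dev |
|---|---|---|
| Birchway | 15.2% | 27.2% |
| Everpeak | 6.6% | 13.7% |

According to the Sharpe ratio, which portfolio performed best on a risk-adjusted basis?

Birchway: Sharpe ratio = (15.2% − 1.1%) / 27.2% = 0.518
Everpeak: Sharpe ratio = (6.6% − 1.1%) / 13.7% = 0.401
Highest: Birchway (0.518).

Birchway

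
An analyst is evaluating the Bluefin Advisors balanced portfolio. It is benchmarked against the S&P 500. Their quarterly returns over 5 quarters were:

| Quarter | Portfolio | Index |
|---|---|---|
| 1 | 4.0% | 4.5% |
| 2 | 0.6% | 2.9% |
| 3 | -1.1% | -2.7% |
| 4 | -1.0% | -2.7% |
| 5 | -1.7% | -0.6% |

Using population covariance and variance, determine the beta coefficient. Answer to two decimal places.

0.61

r̄p = 0.1600%,  r̄m = 0.2800%
Cov = Σ(rp − r̄p)(rm − r̄m) / 5 = 5.2412
Var(rm) = Σ(rm − r̄m)² / 5 = 8.6416
β = Cov / Var = 5.2412 / 8.6416 = 0.6065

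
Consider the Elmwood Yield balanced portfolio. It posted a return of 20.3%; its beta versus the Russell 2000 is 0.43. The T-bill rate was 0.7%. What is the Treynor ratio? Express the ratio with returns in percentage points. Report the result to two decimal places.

Treynor = (Rp − Rf) / β = (20.3% − 0.7%) / 0.43 = 19.60 / 0.43 = 45.5814

45.58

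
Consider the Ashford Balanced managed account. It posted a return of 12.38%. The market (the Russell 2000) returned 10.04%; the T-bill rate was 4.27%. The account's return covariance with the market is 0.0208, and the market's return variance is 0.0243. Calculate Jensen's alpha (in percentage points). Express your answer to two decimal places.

3.17

β = Cov / Var = 0.0208 / 0.0243 = 0.8560
E[R] = Rf + β(Rm − Rf) = 4.27% + 0.8560 × (10.04% − 4.27%) = 9.2091%
α = Rp − E[R] = 12.38% − 9.2091% = 3.1709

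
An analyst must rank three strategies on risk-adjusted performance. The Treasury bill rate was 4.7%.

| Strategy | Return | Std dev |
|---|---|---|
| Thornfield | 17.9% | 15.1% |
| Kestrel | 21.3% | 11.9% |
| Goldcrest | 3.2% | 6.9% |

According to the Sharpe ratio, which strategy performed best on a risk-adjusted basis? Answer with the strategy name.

Kestrel

Thornfield: Sharpe ratio = (17.9% − 4.7%) / 15.1% = 0.874
Kestrel: Sharpe ratio = (21.3% − 4.7%) / 11.9% = 1.395
Goldcrest: Sharpe ratio = (3.2% − 4.7%) / 6.9% = -0.217
Highest: Kestrel (1.395).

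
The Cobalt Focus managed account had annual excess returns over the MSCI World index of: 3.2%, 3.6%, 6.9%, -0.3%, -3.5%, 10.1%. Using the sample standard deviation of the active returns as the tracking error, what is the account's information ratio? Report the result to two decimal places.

μ = (3.2 + 3.6 + 6.9 − 0.3 − 3.5 + 10.1) / 6 = 20.00 / 6 = 3.3333%
Sample std dev = √[118.4933 / 5] = 4.8681%
IR = μ / tracking error = 3.3333 / 4.8681 = 0.6847

0.68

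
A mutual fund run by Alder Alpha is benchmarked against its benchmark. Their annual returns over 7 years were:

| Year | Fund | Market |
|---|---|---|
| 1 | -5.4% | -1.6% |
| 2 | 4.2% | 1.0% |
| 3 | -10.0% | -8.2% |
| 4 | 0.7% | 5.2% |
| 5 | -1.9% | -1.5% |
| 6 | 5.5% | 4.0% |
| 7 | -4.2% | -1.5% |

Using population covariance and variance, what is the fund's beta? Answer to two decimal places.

r̄p = -1.5857%,  r̄m = -0.3714%
Cov = Σ(rp − r̄p)(rm − r̄m) / 7 = 17.9296
Var(rm) = Σ(rm − r̄m)² / 7 = 16.7678
β = Cov / Var = 17.9296 / 16.7678 = 1.0693

1.07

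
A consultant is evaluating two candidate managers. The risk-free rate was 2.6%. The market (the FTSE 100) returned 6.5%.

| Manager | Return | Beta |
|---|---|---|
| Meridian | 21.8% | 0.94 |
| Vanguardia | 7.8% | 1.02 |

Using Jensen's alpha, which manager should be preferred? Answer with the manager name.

Meridian

Meridian: α = 21.8% − [2.6% + 0.94 × (6.5% − 2.6%)] = 15.534
Vanguardia: α = 7.8% − [2.6% + 1.02 × (6.5% − 2.6%)] = 1.222
Highest: Meridian (15.534).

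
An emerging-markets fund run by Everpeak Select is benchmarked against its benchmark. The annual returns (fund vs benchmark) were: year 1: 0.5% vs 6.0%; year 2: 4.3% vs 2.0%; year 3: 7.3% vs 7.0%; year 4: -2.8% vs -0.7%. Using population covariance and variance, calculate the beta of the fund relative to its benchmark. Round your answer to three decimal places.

r̄p = 2.3250%,  r̄m = 3.5750%
Cov = Σ(rp − r̄p)(rm − r̄m) / 4 = 7.8531
Var(rm) = Σ(rm − r̄m)² / 4 = 9.5919
β = Cov / Var = 7.8531 / 9.5919 = 0.8187

0.819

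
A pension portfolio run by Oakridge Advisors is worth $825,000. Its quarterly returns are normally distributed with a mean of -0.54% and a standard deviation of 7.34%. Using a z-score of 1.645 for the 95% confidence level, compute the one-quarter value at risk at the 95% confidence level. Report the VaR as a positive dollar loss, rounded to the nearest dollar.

$104,068

Return at the 95% tail: μ − z·σ = -0.54% − 1.645 × 7.34% = -0.54 − 12.0743 = -12.6143%
VaR = −(-12.6143%) × $825,000 = 12.6143% × $825,000 = $104,068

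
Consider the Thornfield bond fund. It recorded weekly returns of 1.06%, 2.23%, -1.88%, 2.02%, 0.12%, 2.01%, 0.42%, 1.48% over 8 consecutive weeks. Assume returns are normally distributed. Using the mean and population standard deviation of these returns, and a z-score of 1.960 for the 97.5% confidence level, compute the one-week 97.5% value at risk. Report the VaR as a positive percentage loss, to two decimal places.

μ = (1.06 + 2.23 − 1.88 + 2.02 + 0.12 + 2.01 + 0.42 + 1.48) / 8 = 7.460 / 8 = 0.9325%
Σ(r − μ)² = (1.06 − 0.9325)² + (2.23 − 0.9325)² + … = 13.1762
population σ = √(13.1762 / 8) = √1.6470 = 1.2834%
VaR = −(μ − z·σ) = −(0.9325 − 1.960 × 1.2834) = −(-1.5830) = 1.5830%

1.58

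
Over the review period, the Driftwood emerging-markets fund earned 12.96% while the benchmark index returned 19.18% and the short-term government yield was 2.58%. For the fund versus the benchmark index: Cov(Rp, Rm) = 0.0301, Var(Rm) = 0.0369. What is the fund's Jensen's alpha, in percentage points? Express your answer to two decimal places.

-3.16

β = Cov / Var = 0.0301 / 0.0369 = 0.8157
E[R] = Rf + β(Rm − Rf) = 2.58% + 0.8157 × (19.18% − 2.58%) = 16.1206%
α = Rp − E[R] = 12.96% − 16.1206% = -3.1606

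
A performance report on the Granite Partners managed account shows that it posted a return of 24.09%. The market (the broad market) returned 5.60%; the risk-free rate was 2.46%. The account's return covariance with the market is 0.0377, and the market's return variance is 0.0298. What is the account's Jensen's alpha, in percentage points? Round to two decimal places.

17.66

β = Cov / Var = 0.0377 / 0.0298 = 1.2651
E[R] = Rf + β(Rm − Rf) = 2.46% + 1.2651 × (5.60% − 2.46%) = 6.4324%
α = Rp − E[R] = 24.09% − 6.4324% = 17.6576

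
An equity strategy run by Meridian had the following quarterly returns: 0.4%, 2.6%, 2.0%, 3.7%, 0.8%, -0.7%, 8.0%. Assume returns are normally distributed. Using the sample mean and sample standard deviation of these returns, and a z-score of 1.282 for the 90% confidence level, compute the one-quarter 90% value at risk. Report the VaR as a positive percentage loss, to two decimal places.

Mean return μ = 16.80 / 7 = 2.4000%
Sample σ = √[Σ(r − μ)² / 6] = √[49.4200 / 6] = √8.2367 = 2.8700%
VaR = −(μ − z·σ) = −(2.4000 − 1.282 × 2.8700) = −(-1.2793) = 1.2793%

1.28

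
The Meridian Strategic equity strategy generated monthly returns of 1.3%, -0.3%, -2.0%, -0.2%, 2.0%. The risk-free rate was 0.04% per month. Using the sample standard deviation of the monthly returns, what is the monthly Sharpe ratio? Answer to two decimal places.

μ = (1.3 − 0.3 − 2 − 0.2 + 2) / 5 = 0.80 / 5 = 0.1600%
Σ(r − μ)² = (1.3 − 0.1600)² + (-0.3 − 0.1600)² + (-2 − 0.1600)² + … = 9.6920
sample σ = √(9.6920 / 4) = √2.4230 = 1.5566%
Sharpe = (μ − rf) / σ = (0.1600 − 0.04) / 1.5566 = 0.1200 / 1.5566 = 0.0771

0.08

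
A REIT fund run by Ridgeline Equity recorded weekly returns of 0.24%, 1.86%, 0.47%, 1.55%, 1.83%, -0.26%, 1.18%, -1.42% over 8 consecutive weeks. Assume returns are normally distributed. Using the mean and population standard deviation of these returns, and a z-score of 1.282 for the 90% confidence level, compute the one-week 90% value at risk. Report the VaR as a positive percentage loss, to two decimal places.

0.70

Mean return μ = 5.450 / 8 = 0.6813%
Σ(r − μ)² = 9.2531; population σ = √(9.2531/8) = 1.0755%
VaR = −(μ − z·σ) = −(0.6813 − 1.282 × 1.0755) = −(-0.6975) = 0.6975%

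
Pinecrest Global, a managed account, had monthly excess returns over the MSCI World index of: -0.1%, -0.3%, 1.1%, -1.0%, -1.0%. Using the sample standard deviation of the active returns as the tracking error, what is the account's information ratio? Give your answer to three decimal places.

-0.302

r̄ = (-0.1 − 0.3 + 1.1 − 1 − 1) / 5 = -1.30 / 5 = -0.2600%
Sample σ = √[Σ(r − r̄)² / 4] = √[2.9720 / 4] = √0.7430 = 0.8620%
IR = r̄ / tracking error = -0.2600 / 0.8620 = -0.3016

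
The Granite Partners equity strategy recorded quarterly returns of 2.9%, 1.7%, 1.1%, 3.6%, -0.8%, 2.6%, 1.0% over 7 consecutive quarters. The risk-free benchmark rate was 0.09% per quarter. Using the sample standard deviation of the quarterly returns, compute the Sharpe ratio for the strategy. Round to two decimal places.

1.12

Mean return r̄ = 12.10 / 7 = 1.7286%
Σ(r − r̄)² = 12.9543; sample σ = √(12.9543/6) = 1.4694%
Sharpe = (r̄ − rf) / σ = (1.7286 − 0.09) / 1.4694 = 1.6386 / 1.4694 = 1.1151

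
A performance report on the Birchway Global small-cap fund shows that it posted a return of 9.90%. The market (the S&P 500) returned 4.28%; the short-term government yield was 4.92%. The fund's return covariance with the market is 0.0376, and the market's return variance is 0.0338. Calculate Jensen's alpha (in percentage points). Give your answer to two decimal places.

β = Cov / Var = 0.0376 / 0.0338 = 1.1124
E[R] = Rf + β(Rm − Rf) = 4.92% + 1.1124 × (4.28% − 4.92%) = 4.2081%
α = Rp − E[R] = 9.90% − 4.2081% = 5.6919

5.69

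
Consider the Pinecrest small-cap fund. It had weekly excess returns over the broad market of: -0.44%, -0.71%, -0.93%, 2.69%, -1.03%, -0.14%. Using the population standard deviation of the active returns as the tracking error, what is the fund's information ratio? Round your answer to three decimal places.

μ = (-0.44 − 0.71 − 0.93 + 2.69 − 1.03 − 0.14) / 6 = -0.0933%
Population σ = √[Σ(r − μ)² / 6] = √[9.8269 / 6] = √1.6378 = 1.2798%
IR = μ / tracking error = -0.0933 / 1.2798 = -0.0729

-0.073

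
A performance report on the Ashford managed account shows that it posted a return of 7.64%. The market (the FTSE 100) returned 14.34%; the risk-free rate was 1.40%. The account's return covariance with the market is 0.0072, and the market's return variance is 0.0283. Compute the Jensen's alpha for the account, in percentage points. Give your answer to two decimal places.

β = Cov / Var = 0.0072 / 0.0283 = 0.2544
E[R] = Rf + β(Rm − Rf) = 1.40% + 0.2544 × (14.34% − 1.40%) = 4.6919%
α = Rp − E[R] = 7.64% − 4.6919% = 2.9481

2.95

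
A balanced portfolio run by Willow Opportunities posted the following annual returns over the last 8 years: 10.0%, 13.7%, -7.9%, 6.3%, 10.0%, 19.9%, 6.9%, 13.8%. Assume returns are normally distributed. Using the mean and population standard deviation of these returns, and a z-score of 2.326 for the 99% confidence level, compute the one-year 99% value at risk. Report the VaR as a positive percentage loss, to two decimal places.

μ = (10 + 13.7 − 7.9 + 6.3 + 10 + 19.9 + 6.9 + 13.8) / 8 = 9.0875%
Σ(r − μ)² = (10 − 9.0875)² + (13.7 − 9.0875)² + (-7.9 − 9.0875)² + … = 463.1888
σ = √[463.1888 / 8] = 7.6091%
VaR = −(μ − z·σ) = −(9.0875 − 2.326 × 7.6091) = −(-8.6113) = 8.6113%

8.61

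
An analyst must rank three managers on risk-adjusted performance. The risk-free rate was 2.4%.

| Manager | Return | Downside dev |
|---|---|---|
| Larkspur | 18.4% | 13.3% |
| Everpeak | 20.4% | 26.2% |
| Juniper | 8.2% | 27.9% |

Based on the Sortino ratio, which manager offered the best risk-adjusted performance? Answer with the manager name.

Larkspur: Sortino ratio = (18.4% − 2.4%) / 13.3% = 1.203
Everpeak: Sortino ratio = (20.4% − 2.4%) / 26.2% = 0.687
Juniper: Sortino ratio = (8.2% − 2.4%) / 27.9% = 0.208
Highest: Larkspur (1.203).

Larkspur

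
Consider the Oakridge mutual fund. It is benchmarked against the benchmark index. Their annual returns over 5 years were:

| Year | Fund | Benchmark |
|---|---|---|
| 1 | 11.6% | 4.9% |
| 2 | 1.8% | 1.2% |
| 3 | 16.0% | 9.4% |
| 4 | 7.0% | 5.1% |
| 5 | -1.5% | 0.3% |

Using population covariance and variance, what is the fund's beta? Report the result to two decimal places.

1.88

r̄p = 6.9800%,  r̄m = 4.1800%
Cov = Σ(rp − r̄p)(rm − r̄m) / 5 = 19.7536
Var(rm) = Σ(rm − r̄m)² / 5 = 10.5096
β = Cov / Var = 19.7536 / 10.5096 = 1.8796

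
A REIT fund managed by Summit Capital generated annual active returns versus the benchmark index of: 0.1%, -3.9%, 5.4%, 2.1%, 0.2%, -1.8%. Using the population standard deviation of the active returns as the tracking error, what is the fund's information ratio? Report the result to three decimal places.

Mean return r̄ = 2.10 / 6 = 0.3500%
Population std dev = √[51.3350 / 6] = 2.9250%
IR = r̄ / tracking error = 0.3500 / 2.9250 = 0.1197

0.120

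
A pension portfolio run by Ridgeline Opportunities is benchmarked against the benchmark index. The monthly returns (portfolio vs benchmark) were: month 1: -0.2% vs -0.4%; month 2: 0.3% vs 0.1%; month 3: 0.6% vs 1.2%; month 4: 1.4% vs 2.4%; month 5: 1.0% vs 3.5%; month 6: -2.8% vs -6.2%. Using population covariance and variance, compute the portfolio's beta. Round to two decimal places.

0.43

r̄p = 0.0500%,  r̄m = 0.1000%
Cov = Σ(rp − r̄p)(rm − r̄m) / 6 = 4.1700
Var(rm) = Σ(rm − r̄m)² / 6 = 9.6667
β = Cov / Var = 4.1700 / 9.6667 = 0.4314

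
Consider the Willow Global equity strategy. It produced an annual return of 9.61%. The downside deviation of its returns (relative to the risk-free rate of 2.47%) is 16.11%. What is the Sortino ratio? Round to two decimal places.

Sortino = (Rp − Rf) / σd = (9.61% − 2.47%) / 16.11% = 7.14% / 16.11% = 0.4432

0.44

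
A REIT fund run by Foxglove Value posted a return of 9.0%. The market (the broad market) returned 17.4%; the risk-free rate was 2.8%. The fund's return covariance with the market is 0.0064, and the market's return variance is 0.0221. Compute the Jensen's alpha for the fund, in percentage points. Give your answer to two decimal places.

1.97

β = Cov / Var = 0.0064 / 0.0221 = 0.2896
E[R] = Rf + β(Rm − Rf) = 2.8% + 0.2896 × (17.4% − 2.8%) = 7.0282%
α = Rp − E[R] = 9.0% − 7.0282% = 1.9718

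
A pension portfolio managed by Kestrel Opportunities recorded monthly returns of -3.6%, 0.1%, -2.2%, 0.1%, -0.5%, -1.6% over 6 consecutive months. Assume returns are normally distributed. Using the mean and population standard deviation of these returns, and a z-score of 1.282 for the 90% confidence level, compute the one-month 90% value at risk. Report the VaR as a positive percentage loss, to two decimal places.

3.00

Mean return μ = -7.70 / 6 = -1.2833%
Σ(r − μ)² = (-3.6 − (-1.2833))² + (0.1 − (-1.2833))² + (-2.2 − (-1.2833))² + … = 10.7483
population σ = √(10.7483 / 6) = √1.7914 = 1.3384%
VaR = −(μ − z·σ) = −(-1.2833 − 1.282 × 1.3384) = −(-2.9991) = 2.9991%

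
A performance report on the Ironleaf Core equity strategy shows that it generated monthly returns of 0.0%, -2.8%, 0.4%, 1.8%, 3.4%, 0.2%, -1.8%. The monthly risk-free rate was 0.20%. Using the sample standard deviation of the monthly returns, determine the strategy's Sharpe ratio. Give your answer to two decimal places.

-0.01

Mean return r̄ = 1.20 / 7 = 0.1714%
Sample std dev = √[25.8743 / 6] = 2.0766%
Sharpe = (r̄ − rf) / σ = (0.1714 − 0.2) / 2.0766 = -0.0286 / 2.0766 = -0.0138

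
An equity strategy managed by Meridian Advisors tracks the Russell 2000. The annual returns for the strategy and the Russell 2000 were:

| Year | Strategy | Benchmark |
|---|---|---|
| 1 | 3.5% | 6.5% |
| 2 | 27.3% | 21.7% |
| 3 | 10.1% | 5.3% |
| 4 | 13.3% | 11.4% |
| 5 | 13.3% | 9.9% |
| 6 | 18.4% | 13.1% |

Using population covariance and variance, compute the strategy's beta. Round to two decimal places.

1.28

r̄p = 14.3167%,  r̄m = 11.3167%
Cov = Σ(rp − r̄p)(rm − r̄m) / 6 = 36.8197
Var(rm) = Σ(rm − r̄m)² / 6 = 28.7347
β = Cov / Var = 36.8197 / 28.7347 = 1.2814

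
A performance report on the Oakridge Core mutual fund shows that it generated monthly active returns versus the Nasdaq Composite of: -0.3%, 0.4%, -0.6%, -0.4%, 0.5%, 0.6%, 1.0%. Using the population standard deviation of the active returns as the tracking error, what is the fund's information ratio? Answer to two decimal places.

0.31

r̄ = (-0.3 + 0.4 − 0.6 − 0.4 + 0.5 + 0.6 + 1) / 7 = 0.1714%
Population σ = √[Σ(r − r̄)² / 7] = √[2.1743 / 7] = √0.3106 = 0.5573%
IR = r̄ / tracking error = 0.1714 / 0.5573 = 0.3076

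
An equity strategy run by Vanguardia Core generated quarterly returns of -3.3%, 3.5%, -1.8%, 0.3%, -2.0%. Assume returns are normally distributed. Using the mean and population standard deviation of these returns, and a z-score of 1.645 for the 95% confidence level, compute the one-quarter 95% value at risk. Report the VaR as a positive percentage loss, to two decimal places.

4.57

Mean return r̄ = -3.30 / 5 = -0.6600%
Σ(r − r̄)² = (-3.3 − (-0.6600))² + (3.5 − (-0.6600))² + (-1.8 − (-0.6600))² + … = 28.2920
σ = √[28.2920 / 5] = 2.3787%
VaR = −(r̄ − z·σ) = −(-0.6600 − 1.645 × 2.3787) = −(-4.5730) = 4.5730%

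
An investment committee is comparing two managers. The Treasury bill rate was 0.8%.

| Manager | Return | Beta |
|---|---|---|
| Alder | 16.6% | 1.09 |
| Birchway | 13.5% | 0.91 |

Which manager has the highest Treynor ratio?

Alder

Alder: Treynor = (16.6% − 0.8%) / 1.09 = 14.495
Birchway: Treynor = (13.5% − 0.8%) / 0.91 = 13.956
Highest: Alder (14.495).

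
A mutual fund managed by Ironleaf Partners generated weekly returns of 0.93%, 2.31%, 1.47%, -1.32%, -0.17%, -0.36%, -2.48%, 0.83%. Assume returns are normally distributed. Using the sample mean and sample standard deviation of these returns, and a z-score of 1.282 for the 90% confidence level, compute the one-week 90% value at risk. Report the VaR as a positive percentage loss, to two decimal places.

1.84

μ = (0.93 + 2.31 + 1.47 − 1.32 − 0.17 − 0.36 − 2.48 + 0.83) / 8 = 0.1513%
Sample std dev = √[16.9191 / 7] = 1.5547%
VaR = −(μ − z·σ) = −(0.1513 − 1.282 × 1.5547) = −(-1.8418) = 1.8418%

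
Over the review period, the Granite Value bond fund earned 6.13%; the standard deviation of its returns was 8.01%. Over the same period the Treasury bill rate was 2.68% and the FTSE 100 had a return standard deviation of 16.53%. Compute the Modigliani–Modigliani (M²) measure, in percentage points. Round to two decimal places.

9.80

Sharpe = (Rp − Rf) / σp = (6.13% − 2.68%) / 8.01% = 0.4307
M² = Rf + Sharpe × σm = 2.68% + 0.4307 × 16.53% = 9.7995%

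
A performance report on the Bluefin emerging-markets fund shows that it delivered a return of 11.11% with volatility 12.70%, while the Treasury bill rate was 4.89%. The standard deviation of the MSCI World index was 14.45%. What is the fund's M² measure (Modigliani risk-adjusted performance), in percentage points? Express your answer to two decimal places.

Sharpe = (Rp − Rf) / σp = (11.11% − 4.89%) / 12.70% = 0.4898
M² = Rf + Sharpe × σm = 4.89% + 0.4898 × 14.45% = 11.9676%

11.97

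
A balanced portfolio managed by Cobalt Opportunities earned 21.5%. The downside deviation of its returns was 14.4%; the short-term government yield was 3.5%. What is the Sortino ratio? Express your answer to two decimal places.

1.25

Sortino = (Rp − Rf) / σd = (21.5% − 3.5%) / 14.4% = 18.00% / 14.4% = 1.2500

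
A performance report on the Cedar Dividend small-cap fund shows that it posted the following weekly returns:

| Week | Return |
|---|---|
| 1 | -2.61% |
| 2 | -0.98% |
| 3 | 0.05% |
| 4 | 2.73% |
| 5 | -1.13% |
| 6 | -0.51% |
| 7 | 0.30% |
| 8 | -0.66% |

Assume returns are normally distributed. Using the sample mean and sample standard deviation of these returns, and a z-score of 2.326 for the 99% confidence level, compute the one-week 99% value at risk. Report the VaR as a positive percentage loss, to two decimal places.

r̄ = (-2.61 − 0.98 + 0.05 + 2.73 − 1.13 − 0.51 + 0.3 − 0.66) / 8 = -0.3513%
Σ(r − r̄)² = 16.3035; sample σ = √(16.3035/7) = 1.5261%
VaR = −(r̄ − z·σ) = −(-0.3513 − 2.326 × 1.5261) = −(-3.9010) = 3.9010%

3.90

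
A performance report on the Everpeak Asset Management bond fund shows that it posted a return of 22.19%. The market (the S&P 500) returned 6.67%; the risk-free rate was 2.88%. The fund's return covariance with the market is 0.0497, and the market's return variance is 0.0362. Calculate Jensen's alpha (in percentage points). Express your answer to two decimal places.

β = Cov / Var = 0.0497 / 0.0362 = 1.3729
E[R] = Rf + β(Rm − Rf) = 2.88% + 1.3729 × (6.67% − 2.88%) = 8.0833%
α = Rp − E[R] = 22.19% − 8.0833% = 14.1067

14.11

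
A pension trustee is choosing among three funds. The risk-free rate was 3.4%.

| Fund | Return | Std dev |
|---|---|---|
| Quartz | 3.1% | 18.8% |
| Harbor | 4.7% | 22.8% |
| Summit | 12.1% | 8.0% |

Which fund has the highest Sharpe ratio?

Summit

Quartz: Sharpe ratio = (3.1% − 3.4%) / 18.8% = -0.016
Harbor: Sharpe ratio = (4.7% − 3.4%) / 22.8% = 0.057
Summit: Sharpe ratio = (12.1% − 3.4%) / 8.0% = 1.088
Highest: Summit (1.088).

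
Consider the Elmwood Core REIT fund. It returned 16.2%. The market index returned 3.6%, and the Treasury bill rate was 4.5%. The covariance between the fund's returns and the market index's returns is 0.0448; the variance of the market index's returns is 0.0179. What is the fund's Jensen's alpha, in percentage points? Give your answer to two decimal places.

13.95

β = Cov / Var = 0.0448 / 0.0179 = 2.5028
E[R] = Rf + β(Rm − Rf) = 4.5% + 2.5028 × (3.6% − 4.5%) = 2.2475%
α = Rp − E[R] = 16.2% − 2.2475% = 13.9525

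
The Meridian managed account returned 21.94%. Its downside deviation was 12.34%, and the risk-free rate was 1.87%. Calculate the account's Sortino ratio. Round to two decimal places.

1.63

Sortino = (Rp − Rf) / σd = (21.94% − 1.87%) / 12.34% = 20.07% / 12.34% = 1.6264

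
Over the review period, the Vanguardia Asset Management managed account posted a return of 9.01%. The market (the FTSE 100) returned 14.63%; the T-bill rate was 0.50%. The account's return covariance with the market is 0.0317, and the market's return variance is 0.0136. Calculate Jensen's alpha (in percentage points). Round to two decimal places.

β = Cov / Var = 0.0317 / 0.0136 = 2.3309
E[R] = Rf + β(Rm − Rf) = 0.50% + 2.3309 × (14.63% − 0.50%) = 33.4356%
α = Rp − E[R] = 9.01% − 33.4356% = -24.4256

-24.43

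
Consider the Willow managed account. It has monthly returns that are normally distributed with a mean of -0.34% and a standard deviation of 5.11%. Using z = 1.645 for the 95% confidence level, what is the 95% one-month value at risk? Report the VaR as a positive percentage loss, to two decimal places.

8.75

VaR (as % loss) = −(μ − z·σ) = −(-0.34% − 1.645 × 5.11%) = −(-8.74595%) = 8.74595%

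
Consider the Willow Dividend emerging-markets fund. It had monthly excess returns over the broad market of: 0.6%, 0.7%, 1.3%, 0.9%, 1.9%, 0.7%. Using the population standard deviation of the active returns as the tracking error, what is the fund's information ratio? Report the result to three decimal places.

Mean return r̄ = 6.10 / 6 = 1.0167%
Σ(r − r̄)² = (0.6 − 1.0167)² + (0.7 − 1.0167)² + (1.3 − 1.0167)² + … = 1.2483
σ = √[1.2483 / 6] = 0.4561%
IR = r̄ / tracking error = 1.0167 / 0.4561 = 2.2291

2.229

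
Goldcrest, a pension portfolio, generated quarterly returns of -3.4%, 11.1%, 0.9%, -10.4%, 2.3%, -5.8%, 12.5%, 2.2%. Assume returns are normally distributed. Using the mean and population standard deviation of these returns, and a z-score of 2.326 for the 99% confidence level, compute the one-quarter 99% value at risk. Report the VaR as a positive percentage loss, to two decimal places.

Mean return μ = 9.40 / 8 = 1.1750%
Population std dev = √[432.7150 / 8] = 7.3545%
VaR = −(μ − z·σ) = −(1.1750 − 2.326 × 7.3545) = −(-15.9316) = 15.9316%

15.93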